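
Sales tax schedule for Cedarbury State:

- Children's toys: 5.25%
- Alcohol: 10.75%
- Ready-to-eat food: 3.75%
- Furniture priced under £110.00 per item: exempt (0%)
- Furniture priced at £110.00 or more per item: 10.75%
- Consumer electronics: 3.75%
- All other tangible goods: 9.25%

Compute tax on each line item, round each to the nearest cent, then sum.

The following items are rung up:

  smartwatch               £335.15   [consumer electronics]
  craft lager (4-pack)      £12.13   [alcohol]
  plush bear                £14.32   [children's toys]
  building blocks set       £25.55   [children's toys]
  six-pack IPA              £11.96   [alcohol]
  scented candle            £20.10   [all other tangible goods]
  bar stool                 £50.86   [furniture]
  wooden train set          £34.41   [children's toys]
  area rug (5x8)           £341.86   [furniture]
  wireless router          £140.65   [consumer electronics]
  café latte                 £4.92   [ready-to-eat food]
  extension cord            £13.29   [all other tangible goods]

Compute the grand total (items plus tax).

£1069.55

Smartwatch £335.15: consumer electronics → 3.75% → £12.57
Craft lager (4-pack) £12.13: alcohol → 10.75% → £1.30
Plush bear £14.32: children's toys → 5.25% → £0.75
Building blocks set £25.55: children's toys → 5.25% → £1.34
Six-pack IPA £11.96: alcohol → 10.75% → £1.29
Scented candle £20.10: all other tangible goods → 9.25% → £1.86
Bar stool £50.86: furniture, under £110.00 → 0% → £0.00
Wooden train set £34.41: children's toys → 5.25% → £1.81
Area rug (5x8) £341.86: furniture, £110.00 or more → 10.75% → £36.75
Wireless router £140.65: consumer electronics → 3.75% → £5.27
Café latte £4.92: ready-to-eat food → 3.75% → £0.18
Extension cord £13.29: all other tangible goods → 9.25% → £1.23
Subtotal = £1005.20; tax = £64.35; total due = £1069.55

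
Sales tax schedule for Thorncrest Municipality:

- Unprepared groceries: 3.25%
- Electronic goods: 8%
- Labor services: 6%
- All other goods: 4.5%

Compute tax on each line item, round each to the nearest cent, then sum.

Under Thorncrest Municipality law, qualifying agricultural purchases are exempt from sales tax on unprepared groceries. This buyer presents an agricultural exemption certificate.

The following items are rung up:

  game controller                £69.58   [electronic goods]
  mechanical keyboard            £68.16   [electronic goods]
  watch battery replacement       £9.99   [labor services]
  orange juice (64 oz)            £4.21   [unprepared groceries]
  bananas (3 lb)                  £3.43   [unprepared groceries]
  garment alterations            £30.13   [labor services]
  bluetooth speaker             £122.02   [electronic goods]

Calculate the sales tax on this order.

Game controller £69.58: electronic goods → 8% → £5.57
Mechanical keyboard £68.16: electronic goods → 8% → £5.45
Watch battery replacement £9.99: labor services → 6% → £0.60
Orange juice (64 oz) £4.21: unprepared groceries, buyer-exempt → 0% → £0.00
Bananas (3 lb) £3.43: unprepared groceries, buyer-exempt → 0% → £0.00
Garment alterations £30.13: labor services → 6% → £1.81
Bluetooth speaker £122.02: electronic goods → 8% → £9.76
Total tax = £5.57 + £5.45 + £0.60 + £1.81 + £9.76 = £23.19

£23.19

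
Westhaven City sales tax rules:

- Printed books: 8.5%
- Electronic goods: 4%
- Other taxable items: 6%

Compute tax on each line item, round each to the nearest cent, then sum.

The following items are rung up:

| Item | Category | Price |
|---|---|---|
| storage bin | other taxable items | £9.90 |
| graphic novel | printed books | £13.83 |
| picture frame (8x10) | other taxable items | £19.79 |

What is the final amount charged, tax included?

Storage bin £9.90: other taxable items → 6% → £0.59
Graphic novel £13.83: printed books → 8.5% → £1.18
Picture frame (8x10) £19.79: other taxable items → 6% → £1.19
Subtotal = £43.52; tax = £2.96; total due = £46.48

£46.48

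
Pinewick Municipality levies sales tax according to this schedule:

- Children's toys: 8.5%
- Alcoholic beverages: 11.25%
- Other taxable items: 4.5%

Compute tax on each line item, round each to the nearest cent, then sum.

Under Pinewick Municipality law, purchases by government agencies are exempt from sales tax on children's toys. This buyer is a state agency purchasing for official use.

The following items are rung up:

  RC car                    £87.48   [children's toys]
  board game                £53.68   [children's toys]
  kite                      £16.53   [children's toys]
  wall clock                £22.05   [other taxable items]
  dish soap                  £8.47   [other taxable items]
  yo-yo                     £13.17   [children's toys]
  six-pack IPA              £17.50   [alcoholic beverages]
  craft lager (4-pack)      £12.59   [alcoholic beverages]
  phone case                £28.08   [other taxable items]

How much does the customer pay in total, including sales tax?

RC car £87.48: children's toys, buyer-exempt → 0% → £0.00
Board game £53.68: children's toys, buyer-exempt → 0% → £0.00
Kite £16.53: children's toys, buyer-exempt → 0% → £0.00
Wall clock £22.05: other taxable items → 4.5% → £0.99
Dish soap £8.47: other taxable items → 4.5% → £0.38
Yo-yo £13.17: children's toys, buyer-exempt → 0% → £0.00
Six-pack IPA £17.50: alcoholic beverages → 11.25% → £1.97
Craft lager (4-pack) £12.59: alcoholic beverages → 11.25% → £1.42
Phone case £28.08: other taxable items → 4.5% → £1.26
Subtotal = £259.55; tax = £6.02; total due = £265.57

£265.57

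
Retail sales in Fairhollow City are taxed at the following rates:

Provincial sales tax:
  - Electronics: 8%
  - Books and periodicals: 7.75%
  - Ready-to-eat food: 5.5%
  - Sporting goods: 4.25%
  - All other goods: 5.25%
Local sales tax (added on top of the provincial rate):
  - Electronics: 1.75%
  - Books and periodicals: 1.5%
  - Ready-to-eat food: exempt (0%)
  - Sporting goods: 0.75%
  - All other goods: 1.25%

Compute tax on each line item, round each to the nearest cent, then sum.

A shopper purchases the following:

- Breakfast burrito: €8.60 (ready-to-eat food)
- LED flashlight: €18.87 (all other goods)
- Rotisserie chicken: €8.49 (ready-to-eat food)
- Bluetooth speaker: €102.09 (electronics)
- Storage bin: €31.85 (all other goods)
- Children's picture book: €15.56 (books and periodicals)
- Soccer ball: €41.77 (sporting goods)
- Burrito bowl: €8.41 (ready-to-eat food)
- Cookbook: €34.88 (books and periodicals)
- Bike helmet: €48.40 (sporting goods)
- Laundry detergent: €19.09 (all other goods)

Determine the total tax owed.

Breakfast burrito €8.60: ready-to-eat food → 5.5% + 0% local = 5.5% → €0.47
LED flashlight €18.87: all other goods → 5.25% + 1.25% local = 6.5% → €1.23
Rotisserie chicken €8.49: ready-to-eat food → 5.5% + 0% local = 5.5% → €0.47
Bluetooth speaker €102.09: electronics → 8% + 1.75% local = 9.75% → €9.95
Storage bin €31.85: all other goods → 5.25% + 1.25% local = 6.5% → €2.07
Children's picture book €15.56: books and periodicals → 7.75% + 1.5% local = 9.25% → €1.44
Soccer ball €41.77: sporting goods → 4.25% + 0.75% local = 5% → €2.09
Burrito bowl €8.41: ready-to-eat food → 5.5% + 0% local = 5.5% → €0.46
Cookbook €34.88: books and periodicals → 7.75% + 1.5% local = 9.25% → €3.23
Bike helmet €48.40: sporting goods → 4.25% + 0.75% local = 5% → €2.42
Laundry detergent €19.09: all other goods → 5.25% + 1.25% local = 6.5% → €1.24
Total tax = €0.47 + €1.23 + €0.47 + €9.95 + €2.07 + €1.44 + €2.09 + €0.46 + €3.23 + €2.42 + €1.24 = €25.07

€25.07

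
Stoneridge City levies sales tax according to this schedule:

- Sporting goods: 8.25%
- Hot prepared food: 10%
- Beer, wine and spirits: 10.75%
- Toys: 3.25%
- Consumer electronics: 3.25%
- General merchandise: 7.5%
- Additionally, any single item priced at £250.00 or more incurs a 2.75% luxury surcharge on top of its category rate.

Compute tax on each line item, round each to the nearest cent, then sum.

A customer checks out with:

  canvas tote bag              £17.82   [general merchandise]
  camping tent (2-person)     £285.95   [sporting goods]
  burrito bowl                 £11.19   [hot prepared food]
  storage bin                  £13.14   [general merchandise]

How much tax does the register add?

Canvas tote bag £17.82: general merchandise → 7.5% → £1.34
Camping tent (2-person) £285.95: sporting goods → 8.25% + 2.75% surcharge = 11% → £31.45
Burrito bowl £11.19: hot prepared food → 10% → £1.12
Storage bin £13.14: general merchandise → 7.5% → £0.99
Total tax = £1.34 + £31.45 + £1.12 + £0.99 = £34.90

£34.90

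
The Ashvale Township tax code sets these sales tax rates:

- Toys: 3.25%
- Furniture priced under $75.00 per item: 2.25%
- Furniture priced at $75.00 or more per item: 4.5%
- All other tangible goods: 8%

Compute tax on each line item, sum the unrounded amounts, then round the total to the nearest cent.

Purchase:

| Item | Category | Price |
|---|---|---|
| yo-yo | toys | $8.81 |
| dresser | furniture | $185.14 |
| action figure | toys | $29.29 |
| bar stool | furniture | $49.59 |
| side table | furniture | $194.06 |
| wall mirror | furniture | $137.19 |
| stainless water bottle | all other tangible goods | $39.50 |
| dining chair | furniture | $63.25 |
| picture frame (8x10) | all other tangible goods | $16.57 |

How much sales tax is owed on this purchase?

$31.50

Yo-yo $8.81: toys → 3.25% → $0.286325
Dresser $185.14: furniture, $75.00 or more → 4.5% → $8.3313
Action figure $29.29: toys → 3.25% → $0.951925
Bar stool $49.59: furniture, under $75.00 → 2.25% → $1.115775
Side table $194.06: furniture, $75.00 or more → 4.5% → $8.7327
Wall mirror $137.19: furniture, $75.00 or more → 4.5% → $6.17355
Stainless water bottle $39.50: all other tangible goods → 8% → $3.16
Dining chair $63.25: furniture, under $75.00 → 2.25% → $1.423125
Picture frame (8x10) $16.57: all other tangible goods → 8% → $1.3256
Unrounded tax sum = $31.5003 → $31.50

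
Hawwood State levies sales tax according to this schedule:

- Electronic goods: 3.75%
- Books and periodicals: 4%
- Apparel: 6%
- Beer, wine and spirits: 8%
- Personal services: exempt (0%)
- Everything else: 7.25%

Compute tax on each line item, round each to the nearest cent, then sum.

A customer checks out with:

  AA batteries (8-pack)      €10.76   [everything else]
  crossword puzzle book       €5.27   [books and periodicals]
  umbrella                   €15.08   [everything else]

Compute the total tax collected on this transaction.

€2.08

AA batteries (8-pack) €10.76: everything else → 7.25% → €0.78
Crossword puzzle book €5.27: books and periodicals → 4% → €0.21
Umbrella €15.08: everything else → 7.25% → €1.09
Total tax = €0.78 + €0.21 + €1.09 = €2.08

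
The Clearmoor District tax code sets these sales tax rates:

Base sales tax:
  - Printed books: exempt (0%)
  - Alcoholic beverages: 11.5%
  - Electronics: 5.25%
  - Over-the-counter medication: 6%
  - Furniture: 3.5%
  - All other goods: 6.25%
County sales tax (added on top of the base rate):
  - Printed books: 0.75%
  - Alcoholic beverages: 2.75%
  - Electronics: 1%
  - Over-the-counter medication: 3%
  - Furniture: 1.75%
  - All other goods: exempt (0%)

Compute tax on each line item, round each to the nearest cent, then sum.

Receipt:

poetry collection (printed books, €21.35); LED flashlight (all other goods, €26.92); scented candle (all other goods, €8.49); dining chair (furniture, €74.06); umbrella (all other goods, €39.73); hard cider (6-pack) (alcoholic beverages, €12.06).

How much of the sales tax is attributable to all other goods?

LED flashlight €26.92: all other goods → 6.25% + 0% county = 6.25% → €1.68
Scented candle €8.49: all other goods → 6.25% + 0% county = 6.25% → €0.53
Umbrella €39.73: all other goods → 6.25% + 0% county = 6.25% → €2.48
Tax on all other goods = €1.68 + €0.53 + €2.48 = €4.69

€4.69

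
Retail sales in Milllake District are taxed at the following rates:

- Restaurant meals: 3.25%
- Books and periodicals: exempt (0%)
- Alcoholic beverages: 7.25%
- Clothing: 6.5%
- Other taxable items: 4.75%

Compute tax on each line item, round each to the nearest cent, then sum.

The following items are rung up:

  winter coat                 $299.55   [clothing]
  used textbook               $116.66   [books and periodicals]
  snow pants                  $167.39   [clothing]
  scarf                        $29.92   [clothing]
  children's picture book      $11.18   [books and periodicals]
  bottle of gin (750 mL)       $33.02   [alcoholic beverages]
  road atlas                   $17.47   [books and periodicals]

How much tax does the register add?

Winter coat $299.55: clothing → 6.5% → $19.47
Used textbook $116.66: books and periodicals → 0% → $0.00
Snow pants $167.39: clothing → 6.5% → $10.88
Scarf $29.92: clothing → 6.5% → $1.94
Children's picture book $11.18: books and periodicals → 0% → $0.00
Bottle of gin (750 mL) $33.02: alcoholic beverages → 7.25% → $2.39
Road atlas $17.47: books and periodicals → 0% → $0.00
Total tax = $19.47 + $10.88 + $1.94 + $2.39 = $34.68

$34.68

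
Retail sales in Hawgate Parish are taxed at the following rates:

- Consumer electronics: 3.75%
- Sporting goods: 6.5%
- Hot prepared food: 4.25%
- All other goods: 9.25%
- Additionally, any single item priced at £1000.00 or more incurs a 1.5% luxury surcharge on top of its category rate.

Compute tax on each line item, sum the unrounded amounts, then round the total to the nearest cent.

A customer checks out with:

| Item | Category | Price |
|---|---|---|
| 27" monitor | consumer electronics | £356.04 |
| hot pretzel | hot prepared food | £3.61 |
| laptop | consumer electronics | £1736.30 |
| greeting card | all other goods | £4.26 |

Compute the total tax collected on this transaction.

27" monitor £356.04: consumer electronics → 3.75% → £13.3515
Hot pretzel £3.61: hot prepared food → 4.25% → £0.153425
Laptop £1736.30: consumer electronics → 3.75% + 1.5% surcharge = 5.25% → £91.15575
Greeting card £4.26: all other goods → 9.25% → £0.39405
Unrounded tax sum = £105.054725 → £105.05

£105.05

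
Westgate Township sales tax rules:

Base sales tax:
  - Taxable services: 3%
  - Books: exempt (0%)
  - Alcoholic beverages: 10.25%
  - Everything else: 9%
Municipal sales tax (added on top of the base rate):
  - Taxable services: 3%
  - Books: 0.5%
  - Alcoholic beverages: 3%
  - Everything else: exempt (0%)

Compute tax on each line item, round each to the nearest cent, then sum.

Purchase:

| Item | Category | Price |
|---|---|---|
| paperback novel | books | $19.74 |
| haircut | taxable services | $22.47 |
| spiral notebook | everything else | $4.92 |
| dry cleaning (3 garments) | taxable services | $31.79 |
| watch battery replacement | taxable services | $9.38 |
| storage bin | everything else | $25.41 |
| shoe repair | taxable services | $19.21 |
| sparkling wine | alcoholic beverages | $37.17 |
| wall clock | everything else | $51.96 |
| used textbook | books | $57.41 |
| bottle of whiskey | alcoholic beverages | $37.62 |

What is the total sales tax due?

Paperback novel $19.74: books → 0% + 0.5% municipal = 0.5% → $0.10
Haircut $22.47: taxable services → 3% + 3% municipal = 6% → $1.35
Spiral notebook $4.92: everything else → 9% + 0% municipal = 9% → $0.44
Dry cleaning (3 garments) $31.79: taxable services → 3% + 3% municipal = 6% → $1.91
Watch battery replacement $9.38: taxable services → 3% + 3% municipal = 6% → $0.56
Storage bin $25.41: everything else → 9% + 0% municipal = 9% → $2.29
Shoe repair $19.21: taxable services → 3% + 3% municipal = 6% → $1.15
Sparkling wine $37.17: alcoholic beverages → 10.25% + 3% municipal = 13.25% → $4.93
Wall clock $51.96: everything else → 9% + 0% municipal = 9% → $4.68
Used textbook $57.41: books → 0% + 0.5% municipal = 0.5% → $0.29
Bottle of whiskey $37.62: alcoholic beverages → 10.25% + 3% municipal = 13.25% → $4.98
Total tax = $0.10 + $1.35 + $0.44 + $1.91 + $0.56 + $2.29 + $1.15 + $4.93 + $4.68 + $0.29 + $4.98 = $22.68

$22.68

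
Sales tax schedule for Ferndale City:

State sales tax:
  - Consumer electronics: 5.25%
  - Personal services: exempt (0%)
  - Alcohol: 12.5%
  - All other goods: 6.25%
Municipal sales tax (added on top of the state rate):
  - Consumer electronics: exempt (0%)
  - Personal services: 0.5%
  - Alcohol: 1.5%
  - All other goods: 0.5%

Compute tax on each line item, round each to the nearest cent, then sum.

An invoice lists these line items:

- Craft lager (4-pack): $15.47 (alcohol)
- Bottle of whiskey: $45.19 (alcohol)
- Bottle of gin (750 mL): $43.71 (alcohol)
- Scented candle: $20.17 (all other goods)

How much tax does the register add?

$15.98

Craft lager (4-pack) $15.47: alcohol → 12.5% + 1.5% municipal = 14% → $2.17
Bottle of whiskey $45.19: alcohol → 12.5% + 1.5% municipal = 14% → $6.33
Bottle of gin (750 mL) $43.71: alcohol → 12.5% + 1.5% municipal = 14% → $6.12
Scented candle $20.17: all other goods → 6.25% + 0.5% municipal = 6.75% → $1.36
Total tax = $2.17 + $6.33 + $6.12 + $1.36 = $15.98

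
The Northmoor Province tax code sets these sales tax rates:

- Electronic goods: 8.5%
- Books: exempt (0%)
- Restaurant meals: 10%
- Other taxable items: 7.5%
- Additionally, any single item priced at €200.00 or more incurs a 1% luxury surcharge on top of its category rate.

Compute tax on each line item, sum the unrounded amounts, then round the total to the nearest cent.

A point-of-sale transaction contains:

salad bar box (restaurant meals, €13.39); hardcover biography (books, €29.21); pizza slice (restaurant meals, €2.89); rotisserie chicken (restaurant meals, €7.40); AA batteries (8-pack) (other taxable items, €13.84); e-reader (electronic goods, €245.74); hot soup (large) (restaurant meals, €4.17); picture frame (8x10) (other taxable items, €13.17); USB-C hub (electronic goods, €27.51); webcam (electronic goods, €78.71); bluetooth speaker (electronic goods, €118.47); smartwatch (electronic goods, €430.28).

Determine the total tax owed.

Salad bar box €13.39: restaurant meals → 10% → €1.339
Hardcover biography €29.21: books → 0% → €0.00
Pizza slice €2.89: restaurant meals → 10% → €0.289
Rotisserie chicken €7.40: restaurant meals → 10% → €0.74
AA batteries (8-pack) €13.84: other taxable items → 7.5% → €1.038
E-reader €245.74: electronic goods → 8.5% + 1% surcharge = 9.5% → €23.3453
Hot soup (large) €4.17: restaurant meals → 10% → €0.417
Picture frame (8x10) €13.17: other taxable items → 7.5% → €0.98775
USB-C hub €27.51: electronic goods → 8.5% → €2.33835
Webcam €78.71: electronic goods → 8.5% → €6.69035
Bluetooth speaker €118.47: electronic goods → 8.5% → €10.06995
Smartwatch €430.28: electronic goods → 8.5% + 1% surcharge = 9.5% → €40.8766
Unrounded tax sum = €88.1313 → €88.13

€88.13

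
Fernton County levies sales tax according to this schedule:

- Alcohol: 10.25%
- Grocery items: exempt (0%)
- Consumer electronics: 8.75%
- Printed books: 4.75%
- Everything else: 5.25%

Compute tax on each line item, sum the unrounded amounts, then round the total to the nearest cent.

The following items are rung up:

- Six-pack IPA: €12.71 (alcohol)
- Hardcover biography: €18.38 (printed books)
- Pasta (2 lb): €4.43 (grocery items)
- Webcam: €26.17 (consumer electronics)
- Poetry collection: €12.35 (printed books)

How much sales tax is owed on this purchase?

€5.05

Six-pack IPA €12.71: alcohol → 10.25% → €1.302775
Hardcover biography €18.38: printed books → 4.75% → €0.87305
Pasta (2 lb) €4.43: grocery items → 0% → €0.00
Webcam €26.17: consumer electronics → 8.75% → €2.289875
Poetry collection €12.35: printed books → 4.75% → €0.586625
Unrounded tax sum = €5.052325 → €5.05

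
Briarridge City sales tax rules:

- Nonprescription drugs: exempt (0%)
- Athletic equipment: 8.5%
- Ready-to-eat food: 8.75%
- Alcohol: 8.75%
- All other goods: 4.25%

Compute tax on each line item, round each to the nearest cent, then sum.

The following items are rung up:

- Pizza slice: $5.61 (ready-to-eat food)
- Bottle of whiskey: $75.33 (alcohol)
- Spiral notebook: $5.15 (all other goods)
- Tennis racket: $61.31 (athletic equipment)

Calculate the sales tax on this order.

Pizza slice $5.61: ready-to-eat food → 8.75% → $0.49
Bottle of whiskey $75.33: alcohol → 8.75% → $6.59
Spiral notebook $5.15: all other goods → 4.25% → $0.22
Tennis racket $61.31: athletic equipment → 8.5% → $5.21
Total tax = $0.49 + $6.59 + $0.22 + $5.21 = $12.51

$12.51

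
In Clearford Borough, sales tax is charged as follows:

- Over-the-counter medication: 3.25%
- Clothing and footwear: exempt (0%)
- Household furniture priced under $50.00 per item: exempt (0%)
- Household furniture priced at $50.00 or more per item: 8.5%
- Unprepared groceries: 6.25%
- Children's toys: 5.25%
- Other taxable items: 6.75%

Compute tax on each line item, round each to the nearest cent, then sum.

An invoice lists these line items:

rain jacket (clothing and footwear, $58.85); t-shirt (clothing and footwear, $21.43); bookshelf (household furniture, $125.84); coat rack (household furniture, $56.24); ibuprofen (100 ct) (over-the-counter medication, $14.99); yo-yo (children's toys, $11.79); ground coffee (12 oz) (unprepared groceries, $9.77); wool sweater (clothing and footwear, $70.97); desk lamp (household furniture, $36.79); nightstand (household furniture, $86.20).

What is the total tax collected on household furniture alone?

Bookshelf $125.84: household furniture, $50.00 or more → 8.5% → $10.70
Coat rack $56.24: household furniture, $50.00 or more → 8.5% → $4.78
Desk lamp $36.79: household furniture, under $50.00 → 0% → $0.00
Nightstand $86.20: household furniture, $50.00 or more → 8.5% → $7.33
Tax on household furniture = $10.70 + $4.78 + $0.00 + $7.33 = $22.81

$22.81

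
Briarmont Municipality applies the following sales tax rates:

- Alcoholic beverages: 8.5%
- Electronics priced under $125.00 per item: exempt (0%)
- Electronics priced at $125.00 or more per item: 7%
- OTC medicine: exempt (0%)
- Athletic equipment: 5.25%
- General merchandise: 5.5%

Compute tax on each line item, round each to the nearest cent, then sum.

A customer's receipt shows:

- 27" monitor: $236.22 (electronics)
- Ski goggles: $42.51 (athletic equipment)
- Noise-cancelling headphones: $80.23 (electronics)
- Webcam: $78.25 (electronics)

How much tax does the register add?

$18.77

27" monitor $236.22: electronics, $125.00 or more → 7% → $16.54
Ski goggles $42.51: athletic equipment → 5.25% → $2.23
Noise-cancelling headphones $80.23: electronics, under $125.00 → 0% → $0.00
Webcam $78.25: electronics, under $125.00 → 0% → $0.00
Total tax = $16.54 + $2.23 = $18.77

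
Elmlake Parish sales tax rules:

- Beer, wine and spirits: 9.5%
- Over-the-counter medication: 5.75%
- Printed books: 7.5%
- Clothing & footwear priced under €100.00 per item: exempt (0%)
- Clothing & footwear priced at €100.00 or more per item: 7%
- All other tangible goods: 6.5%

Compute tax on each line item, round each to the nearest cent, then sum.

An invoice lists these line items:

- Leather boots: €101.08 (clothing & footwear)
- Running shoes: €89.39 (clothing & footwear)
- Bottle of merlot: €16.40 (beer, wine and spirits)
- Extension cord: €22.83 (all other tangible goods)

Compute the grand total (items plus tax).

Leather boots €101.08: clothing & footwear, €100.00 or more → 7% → €7.08
Running shoes €89.39: clothing & footwear, under €100.00 → 0% → €0.00
Bottle of merlot €16.40: beer, wine and spirits → 9.5% → €1.56
Extension cord €22.83: all other tangible goods → 6.5% → €1.48
Subtotal = €229.70; tax = €10.12; total due = €239.82

€239.82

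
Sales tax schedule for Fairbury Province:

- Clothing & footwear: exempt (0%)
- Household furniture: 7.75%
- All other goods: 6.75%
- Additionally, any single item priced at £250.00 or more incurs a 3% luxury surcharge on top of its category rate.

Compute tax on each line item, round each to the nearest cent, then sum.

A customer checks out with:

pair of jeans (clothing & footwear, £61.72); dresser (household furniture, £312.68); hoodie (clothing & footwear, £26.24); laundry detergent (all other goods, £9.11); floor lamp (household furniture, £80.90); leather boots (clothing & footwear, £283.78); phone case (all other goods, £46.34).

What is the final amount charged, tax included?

£872.90

Pair of jeans £61.72: clothing & footwear → 0% → £0.00
Dresser £312.68: household furniture → 7.75% + 3% surcharge = 10.75% → £33.61
Hoodie £26.24: clothing & footwear → 0% → £0.00
Laundry detergent £9.11: all other goods → 6.75% → £0.61
Floor lamp £80.90: household furniture → 7.75% → £6.27
Leather boots £283.78: clothing & footwear → 0% + 3% surcharge = 3% → £8.51
Phone case £46.34: all other goods → 6.75% → £3.13
Subtotal = £820.77; tax = £52.13; total due = £872.90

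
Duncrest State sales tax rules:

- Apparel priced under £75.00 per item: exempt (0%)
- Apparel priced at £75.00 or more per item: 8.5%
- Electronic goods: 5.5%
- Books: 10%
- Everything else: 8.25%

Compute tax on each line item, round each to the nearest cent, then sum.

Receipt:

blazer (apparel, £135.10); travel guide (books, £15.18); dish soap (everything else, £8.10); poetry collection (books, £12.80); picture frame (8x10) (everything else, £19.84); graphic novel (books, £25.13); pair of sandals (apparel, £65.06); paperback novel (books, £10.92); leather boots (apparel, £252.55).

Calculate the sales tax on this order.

Blazer £135.10: apparel, £75.00 or more → 8.5% → £11.48
Travel guide £15.18: books → 10% → £1.52
Dish soap £8.10: everything else → 8.25% → £0.67
Poetry collection £12.80: books → 10% → £1.28
Picture frame (8x10) £19.84: everything else → 8.25% → £1.64
Graphic novel £25.13: books → 10% → £2.51
Pair of sandals £65.06: apparel, under £75.00 → 0% → £0.00
Paperback novel £10.92: books → 10% → £1.09
Leather boots £252.55: apparel, £75.00 or more → 8.5% → £21.47
Total tax = £11.48 + £1.52 + £0.67 + £1.28 + £1.64 + £2.51 + £1.09 + £21.47 = £41.66

£41.66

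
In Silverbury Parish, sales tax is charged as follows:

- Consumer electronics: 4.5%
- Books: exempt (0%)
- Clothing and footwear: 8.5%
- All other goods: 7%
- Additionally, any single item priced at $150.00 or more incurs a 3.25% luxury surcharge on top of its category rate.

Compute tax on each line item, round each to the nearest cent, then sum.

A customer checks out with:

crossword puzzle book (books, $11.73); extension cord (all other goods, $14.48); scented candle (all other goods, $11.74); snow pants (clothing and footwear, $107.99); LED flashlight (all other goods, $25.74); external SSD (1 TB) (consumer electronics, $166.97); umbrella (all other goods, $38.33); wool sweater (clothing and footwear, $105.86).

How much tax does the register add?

$37.43

Crossword puzzle book $11.73: books → 0% → $0.00
Extension cord $14.48: all other goods → 7% → $1.01
Scented candle $11.74: all other goods → 7% → $0.82
Snow pants $107.99: clothing and footwear → 8.5% → $9.18
LED flashlight $25.74: all other goods → 7% → $1.80
External SSD (1 TB) $166.97: consumer electronics → 4.5% + 3.25% surcharge = 7.75% → $12.94
Umbrella $38.33: all other goods → 7% → $2.68
Wool sweater $105.86: clothing and footwear → 8.5% → $9.00
Total tax = $1.01 + $0.82 + $9.18 + $1.80 + $12.94 + $2.68 + $9.00 = $37.43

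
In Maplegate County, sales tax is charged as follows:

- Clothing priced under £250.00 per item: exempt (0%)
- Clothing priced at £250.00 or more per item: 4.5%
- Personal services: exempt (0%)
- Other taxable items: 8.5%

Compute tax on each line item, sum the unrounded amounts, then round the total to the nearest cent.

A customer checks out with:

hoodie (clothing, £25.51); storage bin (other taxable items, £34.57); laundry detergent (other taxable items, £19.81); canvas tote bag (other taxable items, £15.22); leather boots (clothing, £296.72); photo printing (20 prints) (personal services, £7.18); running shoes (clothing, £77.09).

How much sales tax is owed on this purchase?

Hoodie £25.51: clothing, under £250.00 → 0% → £0.00
Storage bin £34.57: other taxable items → 8.5% → £2.93845
Laundry detergent £19.81: other taxable items → 8.5% → £1.68385
Canvas tote bag £15.22: other taxable items → 8.5% → £1.2937
Leather boots £296.72: clothing, £250.00 or more → 4.5% → £13.3524
Photo printing (20 prints) £7.18: personal services → 0% → £0.00
Running shoes £77.09: clothing, under £250.00 → 0% → £0.00
Unrounded tax sum = £19.2684 → £19.27

£19.27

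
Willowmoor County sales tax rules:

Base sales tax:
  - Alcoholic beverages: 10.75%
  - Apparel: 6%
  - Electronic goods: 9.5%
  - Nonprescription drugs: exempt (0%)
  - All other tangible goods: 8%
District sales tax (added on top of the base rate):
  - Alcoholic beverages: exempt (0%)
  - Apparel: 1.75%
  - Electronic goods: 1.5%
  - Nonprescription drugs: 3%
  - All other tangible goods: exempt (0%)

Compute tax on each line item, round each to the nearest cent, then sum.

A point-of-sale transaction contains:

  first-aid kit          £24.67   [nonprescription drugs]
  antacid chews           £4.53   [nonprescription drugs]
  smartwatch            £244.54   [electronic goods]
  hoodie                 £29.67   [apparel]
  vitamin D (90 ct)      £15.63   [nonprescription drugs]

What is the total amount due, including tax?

£349.59

First-aid kit £24.67: nonprescription drugs → 0% + 3% district = 3% → £0.74
Antacid chews £4.53: nonprescription drugs → 0% + 3% district = 3% → £0.14
Smartwatch £244.54: electronic goods → 9.5% + 1.5% district = 11% → £26.90
Hoodie £29.67: apparel → 6% + 1.75% district = 7.75% → £2.30
Vitamin D (90 ct) £15.63: nonprescription drugs → 0% + 3% district = 3% → £0.47
Subtotal = £319.04; tax = £30.55; total due = £349.59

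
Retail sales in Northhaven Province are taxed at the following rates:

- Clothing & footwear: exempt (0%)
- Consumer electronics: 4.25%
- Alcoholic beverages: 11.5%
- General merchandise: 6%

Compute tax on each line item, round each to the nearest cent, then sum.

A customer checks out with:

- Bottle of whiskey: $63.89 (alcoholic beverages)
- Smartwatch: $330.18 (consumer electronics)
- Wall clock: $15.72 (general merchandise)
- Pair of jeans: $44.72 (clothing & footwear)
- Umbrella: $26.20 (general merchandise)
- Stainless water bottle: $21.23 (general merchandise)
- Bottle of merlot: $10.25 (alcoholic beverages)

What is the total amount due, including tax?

$538.53

Bottle of whiskey $63.89: alcoholic beverages → 11.5% → $7.35
Smartwatch $330.18: consumer electronics → 4.25% → $14.03
Wall clock $15.72: general merchandise → 6% → $0.94
Pair of jeans $44.72: clothing & footwear → 0% → $0.00
Umbrella $26.20: general merchandise → 6% → $1.57
Stainless water bottle $21.23: general merchandise → 6% → $1.27
Bottle of merlot $10.25: alcoholic beverages → 11.5% → $1.18
Subtotal = $512.19; tax = $26.34; total due = $538.53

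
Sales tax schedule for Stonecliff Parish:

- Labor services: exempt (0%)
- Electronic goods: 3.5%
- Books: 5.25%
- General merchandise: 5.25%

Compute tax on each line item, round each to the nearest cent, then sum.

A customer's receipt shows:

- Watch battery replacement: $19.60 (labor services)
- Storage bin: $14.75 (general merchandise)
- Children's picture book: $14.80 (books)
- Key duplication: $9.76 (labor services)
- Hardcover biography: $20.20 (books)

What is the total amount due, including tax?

Watch battery replacement $19.60: labor services → 0% → $0.00
Storage bin $14.75: general merchandise → 5.25% → $0.77
Children's picture book $14.80: books → 5.25% → $0.78
Key duplication $9.76: labor services → 0% → $0.00
Hardcover biography $20.20: books → 5.25% → $1.06
Subtotal = $79.11; tax = $2.61; total due = $81.72

$81.72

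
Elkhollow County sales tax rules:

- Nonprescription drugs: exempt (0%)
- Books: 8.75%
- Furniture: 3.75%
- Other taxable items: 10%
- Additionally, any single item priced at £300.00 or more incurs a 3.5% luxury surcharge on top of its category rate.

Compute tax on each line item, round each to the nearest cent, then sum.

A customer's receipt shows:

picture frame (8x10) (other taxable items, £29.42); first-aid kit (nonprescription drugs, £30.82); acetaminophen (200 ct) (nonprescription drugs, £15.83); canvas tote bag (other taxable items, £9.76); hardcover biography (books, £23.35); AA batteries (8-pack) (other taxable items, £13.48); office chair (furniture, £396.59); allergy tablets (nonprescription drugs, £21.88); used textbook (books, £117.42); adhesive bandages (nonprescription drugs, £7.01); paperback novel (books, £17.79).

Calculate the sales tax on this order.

£47.89

Picture frame (8x10) £29.42: other taxable items → 10% → £2.94
First-aid kit £30.82: nonprescription drugs → 0% → £0.00
Acetaminophen (200 ct) £15.83: nonprescription drugs → 0% → £0.00
Canvas tote bag £9.76: other taxable items → 10% → £0.98
Hardcover biography £23.35: books → 8.75% → £2.04
AA batteries (8-pack) £13.48: other taxable items → 10% → £1.35
Office chair £396.59: furniture → 3.75% + 3.5% surcharge = 7.25% → £28.75
Allergy tablets £21.88: nonprescription drugs → 0% → £0.00
Used textbook £117.42: books → 8.75% → £10.27
Adhesive bandages £7.01: nonprescription drugs → 0% → £0.00
Paperback novel £17.79: books → 8.75% → £1.56
Total tax = £2.94 + £0.98 + £2.04 + £1.35 + £28.75 + £10.27 + £1.56 = £47.89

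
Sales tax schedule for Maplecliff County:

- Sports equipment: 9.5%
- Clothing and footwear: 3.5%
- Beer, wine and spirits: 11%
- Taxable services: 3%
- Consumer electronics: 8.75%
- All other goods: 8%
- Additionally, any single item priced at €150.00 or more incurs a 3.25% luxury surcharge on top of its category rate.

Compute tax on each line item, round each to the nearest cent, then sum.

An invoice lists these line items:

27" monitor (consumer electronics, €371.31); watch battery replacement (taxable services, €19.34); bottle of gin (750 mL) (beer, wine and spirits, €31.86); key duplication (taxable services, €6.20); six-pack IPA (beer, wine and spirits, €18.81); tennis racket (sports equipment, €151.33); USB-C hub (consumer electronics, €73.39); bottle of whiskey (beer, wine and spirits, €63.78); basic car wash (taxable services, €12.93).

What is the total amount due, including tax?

27" monitor €371.31: consumer electronics → 8.75% + 3.25% surcharge = 12% → €44.56
Watch battery replacement €19.34: taxable services → 3% → €0.58
Bottle of gin (750 mL) €31.86: beer, wine and spirits → 11% → €3.50
Key duplication €6.20: taxable services → 3% → €0.19
Six-pack IPA €18.81: beer, wine and spirits → 11% → €2.07
Tennis racket €151.33: sports equipment → 9.5% + 3.25% surcharge = 12.75% → €19.29
USB-C hub €73.39: consumer electronics → 8.75% → €6.42
Bottle of whiskey €63.78: beer, wine and spirits → 11% → €7.02
Basic car wash €12.93: taxable services → 3% → €0.39
Subtotal = €748.95; tax = €84.02; total due = €832.97

€832.97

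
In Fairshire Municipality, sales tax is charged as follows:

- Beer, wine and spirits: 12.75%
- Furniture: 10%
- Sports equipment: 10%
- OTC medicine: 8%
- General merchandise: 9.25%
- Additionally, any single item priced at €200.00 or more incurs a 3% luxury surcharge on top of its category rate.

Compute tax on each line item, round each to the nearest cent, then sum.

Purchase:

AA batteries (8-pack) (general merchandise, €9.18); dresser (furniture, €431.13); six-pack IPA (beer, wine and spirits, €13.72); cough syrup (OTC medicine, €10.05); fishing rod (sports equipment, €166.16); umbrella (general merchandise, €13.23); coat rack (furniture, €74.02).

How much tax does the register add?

€84.69

AA batteries (8-pack) €9.18: general merchandise → 9.25% → €0.85
Dresser €431.13: furniture → 10% + 3% surcharge = 13% → €56.05
Six-pack IPA €13.72: beer, wine and spirits → 12.75% → €1.75
Cough syrup €10.05: OTC medicine → 8% → €0.80
Fishing rod €166.16: sports equipment → 10% → €16.62
Umbrella €13.23: general merchandise → 9.25% → €1.22
Coat rack €74.02: furniture → 10% → €7.40
Total tax = €0.85 + €56.05 + €1.75 + €0.80 + €16.62 + €1.22 + €7.40 = €84.69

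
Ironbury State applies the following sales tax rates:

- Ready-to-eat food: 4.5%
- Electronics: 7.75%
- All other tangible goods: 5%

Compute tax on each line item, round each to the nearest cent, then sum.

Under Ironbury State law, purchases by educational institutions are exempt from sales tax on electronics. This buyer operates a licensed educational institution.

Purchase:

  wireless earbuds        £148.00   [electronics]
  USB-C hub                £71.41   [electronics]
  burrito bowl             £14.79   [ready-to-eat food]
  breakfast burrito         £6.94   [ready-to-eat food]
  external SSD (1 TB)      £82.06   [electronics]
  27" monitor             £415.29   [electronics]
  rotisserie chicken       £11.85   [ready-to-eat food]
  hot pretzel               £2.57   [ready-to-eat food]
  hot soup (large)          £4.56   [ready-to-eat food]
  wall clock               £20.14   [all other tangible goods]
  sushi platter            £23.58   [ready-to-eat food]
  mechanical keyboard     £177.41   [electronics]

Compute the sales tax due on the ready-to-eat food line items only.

£2.90

Burrito bowl £14.79: ready-to-eat food → 4.5% → £0.67
Breakfast burrito £6.94: ready-to-eat food → 4.5% → £0.31
Rotisserie chicken £11.85: ready-to-eat food → 4.5% → £0.53
Hot pretzel £2.57: ready-to-eat food → 4.5% → £0.12
Hot soup (large) £4.56: ready-to-eat food → 4.5% → £0.21
Sushi platter £23.58: ready-to-eat food → 4.5% → £1.06
Tax on ready-to-eat food = £0.67 + £0.31 + £0.53 + £0.12 + £0.21 + £1.06 = £2.90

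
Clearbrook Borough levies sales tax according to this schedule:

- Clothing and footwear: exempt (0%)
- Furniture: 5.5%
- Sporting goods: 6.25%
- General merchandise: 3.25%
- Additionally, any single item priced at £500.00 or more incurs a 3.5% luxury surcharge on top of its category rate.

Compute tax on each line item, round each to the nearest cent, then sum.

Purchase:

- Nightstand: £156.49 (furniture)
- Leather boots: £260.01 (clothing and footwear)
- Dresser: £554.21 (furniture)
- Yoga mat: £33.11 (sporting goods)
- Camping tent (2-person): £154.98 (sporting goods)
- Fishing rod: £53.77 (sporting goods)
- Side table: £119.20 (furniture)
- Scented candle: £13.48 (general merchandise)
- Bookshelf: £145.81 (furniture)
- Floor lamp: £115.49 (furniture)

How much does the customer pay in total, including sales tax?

£1701.53

Nightstand £156.49: furniture → 5.5% → £8.61
Leather boots £260.01: clothing and footwear → 0% → £0.00
Dresser £554.21: furniture → 5.5% + 3.5% surcharge = 9% → £49.88
Yoga mat £33.11: sporting goods → 6.25% → £2.07
Camping tent (2-person) £154.98: sporting goods → 6.25% → £9.69
Fishing rod £53.77: sporting goods → 6.25% → £3.36
Side table £119.20: furniture → 5.5% → £6.56
Scented candle £13.48: general merchandise → 3.25% → £0.44
Bookshelf £145.81: furniture → 5.5% → £8.02
Floor lamp £115.49: furniture → 5.5% → £6.35
Subtotal = £1606.55; tax = £94.98; total due = £1701.53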